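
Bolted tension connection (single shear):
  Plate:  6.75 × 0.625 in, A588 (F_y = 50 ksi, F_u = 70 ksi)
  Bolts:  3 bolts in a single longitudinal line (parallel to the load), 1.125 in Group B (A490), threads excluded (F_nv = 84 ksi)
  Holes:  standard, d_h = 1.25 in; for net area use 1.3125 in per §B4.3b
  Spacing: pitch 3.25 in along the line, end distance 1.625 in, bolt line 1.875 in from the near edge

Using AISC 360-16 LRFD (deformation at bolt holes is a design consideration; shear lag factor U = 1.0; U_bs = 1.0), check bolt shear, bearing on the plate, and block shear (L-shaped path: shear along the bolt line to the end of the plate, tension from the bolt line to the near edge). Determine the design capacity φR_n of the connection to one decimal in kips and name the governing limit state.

135.4 kips (block shear governs)

Bolt shear: A_b = π(1.125)²/4 = 0.99402 in². φR_n = 0.75 × 84 × 0.99402 × 3 × 1 = 187.9 kips.
Bearing (0.625 in plate, F_u = 70 ksi): end bolts L_c = 1.625 − 1.25/2 = 1, R_n = min(1.2×1×0.625×70, 2.4×1.125×0.625×70) = 52.5 kips/bolt; interior L_c = 3.25 − 1.25 = 2, R_n = 105 kips/bolt. φR_n = 0.75 × (1×52.5 + 2×105) = 196.9 kips.
Block shear: shear path 1×[1.625+2×3.25] = 1×8.125 in, A_gv = 5.0781, A_nv = 1×(8.125 − 2.5×1.3125)×0.625 = 3.0273 in²; tension to near edge: (1.875 − 0.5×1.3125)×0.625 = 0.76172 in². R_n = min(0.6×70×3.0273, 0.6×50×5.0781) + 1.0×70×0.76172 = min(127.15, 152.34) + 53.32 = 180.47 kips. φR_n = 0.75 × 180.47 = 135.4 kips.
Governing: min(187.9, 196.9, 135.4) = 135.4 kips → block shear.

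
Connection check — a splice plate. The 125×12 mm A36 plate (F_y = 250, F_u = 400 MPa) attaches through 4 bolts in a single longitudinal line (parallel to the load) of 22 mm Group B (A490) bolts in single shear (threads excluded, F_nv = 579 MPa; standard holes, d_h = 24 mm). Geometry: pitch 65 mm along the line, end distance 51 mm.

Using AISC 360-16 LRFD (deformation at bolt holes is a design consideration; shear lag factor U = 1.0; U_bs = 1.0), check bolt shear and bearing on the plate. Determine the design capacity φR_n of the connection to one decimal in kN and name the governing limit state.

Bolt shear: A_b = π(22)²/4 = 380.13 mm². φR_n = 0.75 × 579 × 380.13 × 4 × 1 = 660.3 kN.
Bearing (12 mm plate, F_u = 400 MPa): end bolts L_c = 51 − 24/2 = 39, R_n = min(1.2×39×12×400, 2.4×22×12×400) = 224.64 kN/bolt; interior L_c = 65 − 24 = 41, R_n = 236.16 kN/bolt. φR_n = 0.75 × (1×224.64 + 3×236.16) = 699.8 kN.
Governing: min(660.3, 699.8) = 660.3 kN → bolt shear.

660.3 kN (bolt shear governs)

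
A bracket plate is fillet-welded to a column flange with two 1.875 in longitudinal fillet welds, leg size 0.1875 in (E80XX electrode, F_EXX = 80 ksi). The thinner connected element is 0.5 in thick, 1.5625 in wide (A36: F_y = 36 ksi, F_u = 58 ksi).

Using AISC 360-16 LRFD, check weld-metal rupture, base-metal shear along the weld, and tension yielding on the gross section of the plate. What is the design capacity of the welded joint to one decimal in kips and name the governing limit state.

17.9 kips (weld metal governs)

Weld metal: throat = 0.707×0.1875 = 0.13256 in, L = 2×1.875 = 3.75 in. φR_n = 0.75 × 0.6 × 80 × 0.13256 × 3.75 = 17.9 kips.
Base metal shear (0.5 in plate): yield φR_n = 1.0×0.6×36×0.5×3.75 = 40.5 kips; rupture φR_n = 0.75×0.6×58×0.5×3.75 = 48.9 kips; take 40.5 kips (yield).
Tension yield (gross): A_g = 1.5625×0.5 = 0.78125 in². φR_n = 0.90 × 36 × 0.78125 = 25.3 kips.
Governing: min(17.9, 40.5, 25.3) = 17.9 kips → weld metal.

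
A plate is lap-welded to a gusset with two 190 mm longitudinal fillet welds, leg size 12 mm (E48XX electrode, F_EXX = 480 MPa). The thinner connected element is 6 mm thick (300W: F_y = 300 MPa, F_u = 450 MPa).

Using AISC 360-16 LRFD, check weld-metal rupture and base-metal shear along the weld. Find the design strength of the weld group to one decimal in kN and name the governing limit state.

410.4 kN (base-metal shear governs)

Weld metal: throat = 0.707×12 = 8.484 mm, L = 2×190 = 380 mm. φR_n = 0.75 × 0.6 × 480 × 8.484 × 380 = 696.4 kN.
Base metal shear (6 mm plate): yield φR_n = 1.0×0.6×300×6×380 = 410.4 kN; rupture φR_n = 0.75×0.6×450×6×380 = 461.7 kN; take 410.4 kN (yield).
Governing: min(696.4, 410.4) = 410.4 kN → base-metal shear.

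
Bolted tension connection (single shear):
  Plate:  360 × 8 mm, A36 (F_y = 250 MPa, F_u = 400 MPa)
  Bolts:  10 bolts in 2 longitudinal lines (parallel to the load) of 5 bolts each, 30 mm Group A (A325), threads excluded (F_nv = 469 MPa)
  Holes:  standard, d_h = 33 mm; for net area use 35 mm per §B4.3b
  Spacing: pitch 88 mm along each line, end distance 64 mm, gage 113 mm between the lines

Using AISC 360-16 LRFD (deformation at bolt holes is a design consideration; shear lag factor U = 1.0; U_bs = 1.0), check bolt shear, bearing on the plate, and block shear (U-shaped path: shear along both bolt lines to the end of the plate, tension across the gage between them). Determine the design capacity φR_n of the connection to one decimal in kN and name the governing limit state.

931.7 kN (block shear governs)

Bolt shear: A_b = π(30)²/4 = 706.86 mm². φR_n = 0.75 × 469 × 706.86 × 10 × 1 = 2486.4 kN.
Bearing (8 mm plate, F_u = 400 MPa): end bolts L_c = 64 − 33/2 = 47.5, R_n = min(1.2×47.5×8×400, 2.4×30×8×400) = 182.4 kN/bolt; interior L_c = 88 − 33 = 55, R_n = 211.2 kN/bolt. φR_n = 0.75 × (2×182.4 + 8×211.2) = 1540.8 kN.
Block shear: shear path 2×[64+4×88] = 2×416 mm, A_gv = 6656, A_nv = 2×(416 − 4.5×35)×8 = 4136 mm²; tension across gage: (113 − 1×35)×8 = 624 mm². R_n = min(0.6×400×4136, 0.6×250×6656) + 1.0×400×624 = min(992.64, 998.4) + 249.6 = 1242.2 kN. φR_n = 0.75 × 1242.2 = 931.7 kN.
Governing: min(2486.4, 1540.8, 931.7) = 931.7 kN → block shear.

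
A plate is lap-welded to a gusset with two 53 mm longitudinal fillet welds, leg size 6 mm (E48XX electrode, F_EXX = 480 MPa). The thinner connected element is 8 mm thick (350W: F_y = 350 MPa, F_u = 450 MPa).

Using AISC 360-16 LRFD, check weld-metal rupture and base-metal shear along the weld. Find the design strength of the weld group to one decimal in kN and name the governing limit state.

Weld metal: throat = 0.707×6 = 4.242 mm, L = 2×53 = 106 mm. φR_n = 0.75 × 0.6 × 480 × 4.242 × 106 = 97.1 kN.
Base metal shear (8 mm plate): yield φR_n = 1.0×0.6×350×8×106 = 178.1 kN; rupture φR_n = 0.75×0.6×450×8×106 = 171.7 kN; take 171.7 kN (rupture).
Governing: min(97.1, 171.7) = 97.1 kN → weld metal.

97.1 kN (weld metal governs)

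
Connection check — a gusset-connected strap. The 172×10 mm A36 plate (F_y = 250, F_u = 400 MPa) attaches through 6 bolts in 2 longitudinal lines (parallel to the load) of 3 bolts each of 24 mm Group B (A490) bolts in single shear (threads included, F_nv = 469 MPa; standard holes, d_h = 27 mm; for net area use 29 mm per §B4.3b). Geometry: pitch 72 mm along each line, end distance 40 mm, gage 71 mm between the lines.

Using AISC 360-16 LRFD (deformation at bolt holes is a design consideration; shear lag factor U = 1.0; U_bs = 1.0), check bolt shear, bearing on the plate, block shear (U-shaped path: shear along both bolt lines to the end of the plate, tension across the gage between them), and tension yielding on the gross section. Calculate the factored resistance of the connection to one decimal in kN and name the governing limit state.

Bolt shear: A_b = π(24)²/4 = 452.39 mm². φR_n = 0.75 × 469 × 452.39 × 6 × 1 = 954.8 kN.
Bearing (10 mm plate, F_u = 400 MPa): end bolts L_c = 40 − 27/2 = 26.5, R_n = min(1.2×26.5×10×400, 2.4×24×10×400) = 127.2 kN/bolt; interior L_c = 72 − 27 = 45, R_n = 216 kN/bolt. φR_n = 0.75 × (2×127.2 + 4×216) = 838.8 kN.
Block shear: shear path 2×[40+2×72] = 2×184 mm, A_gv = 3680, A_nv = 2×(184 − 2.5×29)×10 = 2230 mm²; tension across gage: (71 − 1×29)×10 = 420 mm². R_n = min(0.6×400×2230, 0.6×250×3680) + 1.0×400×420 = min(535.2, 552) + 168 = 703.2 kN. φR_n = 0.75 × 703.2 = 527.4 kN.
Tension yield (gross): A_g = 172×10 = 1720 mm². φR_n = 0.90 × 250 × 1720 = 387.0 kN.
Governing: min(954.8, 838.8, 527.4, 387.0) = 387.0 kN → gross-section yield.

387.0 kN (gross-section yield governs)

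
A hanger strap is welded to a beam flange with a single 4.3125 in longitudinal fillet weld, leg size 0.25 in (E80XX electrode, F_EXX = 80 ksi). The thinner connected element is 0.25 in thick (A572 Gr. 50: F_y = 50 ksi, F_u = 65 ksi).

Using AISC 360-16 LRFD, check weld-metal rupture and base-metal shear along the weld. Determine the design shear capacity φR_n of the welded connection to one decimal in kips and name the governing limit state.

27.4 kips (weld metal governs)

Weld metal: throat = 0.707×0.25 = 0.17675 in, L = 4.3125 in. φR_n = 0.75 × 0.6 × 80 × 0.17675 × 4.3125 = 27.4 kips.
Base metal shear (0.25 in plate): yield φR_n = 1.0×0.6×50×0.25×4.3125 = 32.3 kips; rupture φR_n = 0.75×0.6×65×0.25×4.3125 = 31.5 kips; take 31.5 kips (rupture).
Governing: min(27.4, 31.5) = 27.4 kips → weld metal.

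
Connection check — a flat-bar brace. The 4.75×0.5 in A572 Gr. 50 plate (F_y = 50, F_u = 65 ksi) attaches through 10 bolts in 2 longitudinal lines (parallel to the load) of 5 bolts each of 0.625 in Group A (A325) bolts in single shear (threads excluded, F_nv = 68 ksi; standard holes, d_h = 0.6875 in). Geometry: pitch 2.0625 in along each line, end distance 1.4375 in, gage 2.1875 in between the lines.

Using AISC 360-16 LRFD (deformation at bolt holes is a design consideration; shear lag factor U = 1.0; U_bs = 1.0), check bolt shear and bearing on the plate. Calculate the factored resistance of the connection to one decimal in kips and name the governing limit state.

Bolt shear: A_b = π(0.625)²/4 = 0.3068 in². φR_n = 0.75 × 68 × 0.3068 × 10 × 1 = 156.5 kips.
Bearing (0.5 in plate, F_u = 65 ksi): end bolts L_c = 1.4375 − 0.6875/2 = 1.09375, R_n = min(1.2×1.09375×0.5×65, 2.4×0.625×0.5×65) = 42.656 kips/bolt; interior L_c = 2.0625 − 0.6875 = 1.375, R_n = 48.75 kips/bolt. φR_n = 0.75 × (2×42.656 + 8×48.75) = 356.5 kips.
Governing: min(156.5, 356.5) = 156.5 kips → bolt shear.

156.5 kips (bolt shear governs)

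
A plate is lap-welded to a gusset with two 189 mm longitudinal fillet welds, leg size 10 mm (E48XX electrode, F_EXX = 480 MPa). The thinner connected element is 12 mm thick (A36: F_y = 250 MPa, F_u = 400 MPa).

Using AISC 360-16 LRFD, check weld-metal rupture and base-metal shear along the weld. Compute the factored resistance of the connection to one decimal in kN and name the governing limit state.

577.3 kN (weld metal governs)

Weld metal: throat = 0.707×10 = 7.07 mm, L = 2×189 = 378 mm. φR_n = 0.75 × 0.6 × 480 × 7.07 × 378 = 577.3 kN.
Base metal shear (12 mm plate): yield φR_n = 1.0×0.6×250×12×378 = 680.4 kN; rupture φR_n = 0.75×0.6×400×12×378 = 816.5 kN; take 680.4 kN (yield).
Governing: min(577.3, 680.4) = 577.3 kN → weld metal.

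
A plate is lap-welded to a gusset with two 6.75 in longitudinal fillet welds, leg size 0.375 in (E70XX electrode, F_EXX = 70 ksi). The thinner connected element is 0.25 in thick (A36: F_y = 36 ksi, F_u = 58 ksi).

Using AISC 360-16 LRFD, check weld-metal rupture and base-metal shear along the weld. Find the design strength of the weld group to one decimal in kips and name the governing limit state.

Weld metal: throat = 0.707×0.375 = 0.26513 in, L = 2×6.75 = 13.5 in. φR_n = 0.75 × 0.6 × 70 × 0.26513 × 13.5 = 112.7 kips.
Base metal shear (0.25 in plate): yield φR_n = 1.0×0.6×36×0.25×13.5 = 72.9 kips; rupture φR_n = 0.75×0.6×58×0.25×13.5 = 88.1 kips; take 72.9 kips (yield).
Governing: min(112.7, 72.9) = 72.9 kips → base-metal shear.

72.9 kips (base-metal shear governs)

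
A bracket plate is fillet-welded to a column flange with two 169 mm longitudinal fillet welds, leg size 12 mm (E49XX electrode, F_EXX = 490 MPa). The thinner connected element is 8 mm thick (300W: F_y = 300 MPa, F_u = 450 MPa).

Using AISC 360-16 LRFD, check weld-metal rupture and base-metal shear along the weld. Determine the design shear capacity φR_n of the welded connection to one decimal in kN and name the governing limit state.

486.7 kN (base-metal shear governs)

Weld metal: throat = 0.707×12 = 8.484 mm, L = 2×169 = 338 mm. φR_n = 0.75 × 0.6 × 490 × 8.484 × 338 = 632.3 kN.
Base metal shear (8 mm plate): yield φR_n = 1.0×0.6×300×8×338 = 486.7 kN; rupture φR_n = 0.75×0.6×450×8×338 = 547.6 kN; take 486.7 kN (yield).
Governing: min(632.3, 486.7) = 486.7 kN → base-metal shear.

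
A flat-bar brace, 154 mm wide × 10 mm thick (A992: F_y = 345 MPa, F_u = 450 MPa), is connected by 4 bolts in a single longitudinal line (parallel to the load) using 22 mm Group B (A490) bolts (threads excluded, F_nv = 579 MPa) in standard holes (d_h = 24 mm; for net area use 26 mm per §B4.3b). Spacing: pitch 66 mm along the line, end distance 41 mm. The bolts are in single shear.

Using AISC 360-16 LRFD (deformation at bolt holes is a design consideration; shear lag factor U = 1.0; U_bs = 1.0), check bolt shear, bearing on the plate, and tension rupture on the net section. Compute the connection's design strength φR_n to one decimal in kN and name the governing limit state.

432.0 kN (net-section rupture governs)

Bolt shear: A_b = π(22)²/4 = 380.13 mm². φR_n = 0.75 × 579 × 380.13 × 4 × 1 = 660.3 kN.
Bearing (10 mm plate, F_u = 450 MPa): end bolts L_c = 41 − 24/2 = 29, R_n = min(1.2×29×10×450, 2.4×22×10×450) = 156.6 kN/bolt; interior L_c = 66 − 24 = 42, R_n = 226.8 kN/bolt. φR_n = 0.75 × (1×156.6 + 3×226.8) = 627.8 kN.
Tension rupture (net): A_n = (154 − 1×26)×10 = 1280 mm² (U = 1.0, A_e = A_n). φR_n = 0.75 × 450 × 1280 = 432.0 kN.
Governing: min(660.3, 627.8, 432.0) = 432.0 kN → net-section rupture.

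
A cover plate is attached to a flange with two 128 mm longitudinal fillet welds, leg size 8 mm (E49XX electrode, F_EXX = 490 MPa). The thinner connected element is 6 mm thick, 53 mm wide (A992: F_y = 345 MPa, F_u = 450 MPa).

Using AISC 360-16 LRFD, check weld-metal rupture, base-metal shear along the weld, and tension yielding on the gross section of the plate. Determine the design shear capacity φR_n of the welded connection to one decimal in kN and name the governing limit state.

Weld metal: throat = 0.707×8 = 5.656 mm, L = 2×128 = 256 mm. φR_n = 0.75 × 0.6 × 490 × 5.656 × 256 = 319.3 kN.
Base metal shear (6 mm plate): yield φR_n = 1.0×0.6×345×6×256 = 318.0 kN; rupture φR_n = 0.75×0.6×450×6×256 = 311.0 kN; take 311.0 kN (rupture).
Tension yield (gross): A_g = 53×6 = 318 mm². φR_n = 0.90 × 345 × 318 = 98.7 kN.
Governing: min(319.3, 311.0, 98.7) = 98.7 kN → gross-section yield.

98.7 kN (gross-section yield governs)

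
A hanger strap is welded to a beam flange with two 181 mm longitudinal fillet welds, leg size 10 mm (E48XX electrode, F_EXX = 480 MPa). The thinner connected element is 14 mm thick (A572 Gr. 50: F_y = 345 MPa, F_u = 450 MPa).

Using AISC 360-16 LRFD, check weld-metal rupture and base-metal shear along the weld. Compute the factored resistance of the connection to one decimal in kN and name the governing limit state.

552.8 kN (weld metal governs)

Weld metal: throat = 0.707×10 = 7.07 mm, L = 2×181 = 362 mm. φR_n = 0.75 × 0.6 × 480 × 7.07 × 362 = 552.8 kN.
Base metal shear (14 mm plate): yield φR_n = 1.0×0.6×345×14×362 = 1049.1 kN; rupture φR_n = 0.75×0.6×450×14×362 = 1026.3 kN; take 1026.3 kN (rupture).
Governing: min(552.8, 1026.3) = 552.8 kN → weld metal.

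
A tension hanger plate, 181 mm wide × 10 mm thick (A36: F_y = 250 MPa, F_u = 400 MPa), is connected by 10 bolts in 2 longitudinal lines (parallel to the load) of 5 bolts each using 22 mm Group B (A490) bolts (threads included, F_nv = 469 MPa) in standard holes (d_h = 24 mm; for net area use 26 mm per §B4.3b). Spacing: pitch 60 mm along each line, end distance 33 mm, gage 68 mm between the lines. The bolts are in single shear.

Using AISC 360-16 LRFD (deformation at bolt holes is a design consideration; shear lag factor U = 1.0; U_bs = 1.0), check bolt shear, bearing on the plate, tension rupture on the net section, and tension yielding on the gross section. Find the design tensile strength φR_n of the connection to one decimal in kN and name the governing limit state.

Bolt shear: A_b = π(22)²/4 = 380.13 mm². φR_n = 0.75 × 469 × 380.13 × 10 × 1 = 1337.1 kN.
Bearing (10 mm plate, F_u = 400 MPa): end bolts L_c = 33 − 24/2 = 21, R_n = min(1.2×21×10×400, 2.4×22×10×400) = 100.8 kN/bolt; interior L_c = 60 − 24 = 36, R_n = 172.8 kN/bolt. φR_n = 0.75 × (2×100.8 + 8×172.8) = 1188.0 kN.
Tension rupture (net): A_n = (181 − 2×26)×10 = 1290 mm² (U = 1.0, A_e = A_n). φR_n = 0.75 × 400 × 1290 = 387.0 kN.
Tension yield (gross): A_g = 181×10 = 1810 mm². φR_n = 0.90 × 250 × 1810 = 407.3 kN.
Governing: min(1337.1, 1188.0, 387.0, 407.3) = 387.0 kN → net-section rupture.

387.0 kN (net-section rupture governs)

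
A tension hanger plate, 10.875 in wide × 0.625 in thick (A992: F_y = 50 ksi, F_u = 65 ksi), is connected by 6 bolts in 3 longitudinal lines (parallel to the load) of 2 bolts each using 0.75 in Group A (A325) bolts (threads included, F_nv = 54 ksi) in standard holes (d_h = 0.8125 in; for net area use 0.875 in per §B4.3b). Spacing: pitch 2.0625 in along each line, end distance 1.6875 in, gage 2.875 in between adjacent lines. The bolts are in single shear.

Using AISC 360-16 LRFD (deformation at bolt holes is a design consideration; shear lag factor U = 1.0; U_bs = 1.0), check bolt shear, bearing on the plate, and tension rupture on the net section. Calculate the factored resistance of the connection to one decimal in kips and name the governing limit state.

107.4 kips (bolt shear governs)

Bolt shear: A_b = π(0.75)²/4 = 0.44179 in². φR_n = 0.75 × 54 × 0.44179 × 6 × 1 = 107.4 kips.
Bearing (0.625 in plate, F_u = 65 ksi): end bolts L_c = 1.6875 − 0.8125/2 = 1.28125, R_n = min(1.2×1.28125×0.625×65, 2.4×0.75×0.625×65) = 62.461 kips/bolt; interior L_c = 2.0625 − 0.8125 = 1.25, R_n = 60.938 kips/bolt. φR_n = 0.75 × (3×62.461 + 3×60.938) = 277.6 kips.
Tension rupture (net): A_n = (10.875 − 3×0.875)×0.625 = 5.1563 in² (U = 1.0, A_e = A_n). φR_n = 0.75 × 65 × 5.1563 = 251.4 kips.
Governing: min(107.4, 277.6, 251.4) = 107.4 kips → bolt shear.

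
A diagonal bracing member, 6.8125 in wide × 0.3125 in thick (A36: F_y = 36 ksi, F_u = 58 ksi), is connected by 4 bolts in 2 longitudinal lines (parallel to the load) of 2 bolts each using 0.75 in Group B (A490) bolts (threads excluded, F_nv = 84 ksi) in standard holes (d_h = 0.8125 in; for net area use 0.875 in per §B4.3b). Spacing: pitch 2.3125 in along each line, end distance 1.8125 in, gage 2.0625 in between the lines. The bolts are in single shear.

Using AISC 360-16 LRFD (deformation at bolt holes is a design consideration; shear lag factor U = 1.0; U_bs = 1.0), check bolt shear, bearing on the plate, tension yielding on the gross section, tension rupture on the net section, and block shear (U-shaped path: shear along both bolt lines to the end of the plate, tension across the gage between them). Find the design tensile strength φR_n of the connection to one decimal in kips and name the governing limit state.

Bolt shear: A_b = π(0.75)²/4 = 0.44179 in². φR_n = 0.75 × 84 × 0.44179 × 4 × 1 = 111.3 kips.
Bearing (0.3125 in plate, F_u = 58 ksi): end bolts L_c = 1.8125 − 0.8125/2 = 1.40625, R_n = min(1.2×1.40625×0.3125×58, 2.4×0.75×0.3125×58) = 30.586 kips/bolt; interior L_c = 2.3125 − 0.8125 = 1.5, R_n = 32.625 kips/bolt. φR_n = 0.75 × (2×30.586 + 2×32.625) = 94.8 kips.
Tension yield (gross): A_g = 6.8125×0.3125 = 2.1289 in². φR_n = 0.90 × 36 × 2.1289 = 69.0 kips.
Tension rupture (net): A_n = (6.8125 − 2×0.875)×0.3125 = 1.582 in² (U = 1.0, A_e = A_n). φR_n = 0.75 × 58 × 1.582 = 68.8 kips.
Block shear: shear path 2×[1.8125+1×2.3125] = 2×4.125 in, A_gv = 2.5781, A_nv = 2×(4.125 − 1.5×0.875)×0.3125 = 1.7578 in²; tension across gage: (2.0625 − 1×0.875)×0.3125 = 0.37109 in². R_n = min(0.6×58×1.7578, 0.6×36×2.5781) + 1.0×58×0.37109 = min(61.171, 55.687) + 21.523 = 77.21 kips. φR_n = 0.75 × 77.21 = 57.9 kips.
Governing: min(111.3, 94.8, 69.0, 68.8, 57.9) = 57.9 kips → block shear.

57.9 kips (block shear governs)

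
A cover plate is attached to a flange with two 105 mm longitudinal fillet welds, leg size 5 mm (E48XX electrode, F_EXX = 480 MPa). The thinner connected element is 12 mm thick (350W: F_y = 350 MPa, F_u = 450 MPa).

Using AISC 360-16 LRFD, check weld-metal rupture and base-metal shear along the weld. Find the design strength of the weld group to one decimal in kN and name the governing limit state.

Weld metal: throat = 0.707×5 = 3.535 mm, L = 2×105 = 210 mm. φR_n = 0.75 × 0.6 × 480 × 3.535 × 210 = 160.3 kN.
Base metal shear (12 mm plate): yield φR_n = 1.0×0.6×350×12×210 = 529.2 kN; rupture φR_n = 0.75×0.6×450×12×210 = 510.3 kN; take 510.3 kN (rupture).
Governing: min(160.3, 510.3) = 160.3 kN → weld metal.

160.3 kN (weld metal governs)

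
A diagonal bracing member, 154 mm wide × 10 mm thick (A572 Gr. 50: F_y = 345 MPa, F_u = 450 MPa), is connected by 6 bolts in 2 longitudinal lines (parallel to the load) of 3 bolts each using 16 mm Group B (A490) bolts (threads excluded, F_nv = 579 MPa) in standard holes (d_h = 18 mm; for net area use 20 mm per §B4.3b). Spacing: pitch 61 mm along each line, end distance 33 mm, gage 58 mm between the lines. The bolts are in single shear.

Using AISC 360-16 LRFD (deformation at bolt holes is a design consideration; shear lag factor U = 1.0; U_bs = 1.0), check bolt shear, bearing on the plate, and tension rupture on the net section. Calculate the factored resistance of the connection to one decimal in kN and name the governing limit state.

384.8 kN (net-section rupture governs)

Bolt shear: A_b = π(16)²/4 = 201.06 mm². φR_n = 0.75 × 579 × 201.06 × 6 × 1 = 523.9 kN.
Bearing (10 mm plate, F_u = 450 MPa): end bolts L_c = 33 − 18/2 = 24, R_n = min(1.2×24×10×450, 2.4×16×10×450) = 129.6 kN/bolt; interior L_c = 61 − 18 = 43, R_n = 172.8 kN/bolt. φR_n = 0.75 × (2×129.6 + 4×172.8) = 712.8 kN.
Tension rupture (net): A_n = (154 − 2×20)×10 = 1140 mm² (U = 1.0, A_e = A_n). φR_n = 0.75 × 450 × 1140 = 384.8 kN.
Governing: min(523.9, 712.8, 384.8) = 384.8 kN → net-section rupture.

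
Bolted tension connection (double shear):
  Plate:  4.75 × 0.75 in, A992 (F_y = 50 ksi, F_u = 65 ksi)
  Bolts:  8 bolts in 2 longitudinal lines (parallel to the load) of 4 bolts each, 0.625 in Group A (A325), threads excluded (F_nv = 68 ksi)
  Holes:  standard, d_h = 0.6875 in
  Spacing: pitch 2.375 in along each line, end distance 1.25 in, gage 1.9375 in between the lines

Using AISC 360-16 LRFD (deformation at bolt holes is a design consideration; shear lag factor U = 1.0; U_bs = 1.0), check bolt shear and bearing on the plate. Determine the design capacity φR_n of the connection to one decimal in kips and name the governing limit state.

Bolt shear: A_b = π(0.625)²/4 = 0.3068 in². φR_n = 0.75 × 68 × 0.3068 × 8 × 2 = 250.3 kips.
Bearing (0.75 in plate, F_u = 65 ksi): end bolts L_c = 1.25 − 0.6875/2 = 0.90625, R_n = min(1.2×0.90625×0.75×65, 2.4×0.625×0.75×65) = 53.016 kips/bolt; interior L_c = 2.375 − 0.6875 = 1.6875, R_n = 73.125 kips/bolt. φR_n = 0.75 × (2×53.016 + 6×73.125) = 408.6 kips.
Governing: min(250.3, 408.6) = 250.3 kips → bolt shear.

250.3 kips (bolt shear governs)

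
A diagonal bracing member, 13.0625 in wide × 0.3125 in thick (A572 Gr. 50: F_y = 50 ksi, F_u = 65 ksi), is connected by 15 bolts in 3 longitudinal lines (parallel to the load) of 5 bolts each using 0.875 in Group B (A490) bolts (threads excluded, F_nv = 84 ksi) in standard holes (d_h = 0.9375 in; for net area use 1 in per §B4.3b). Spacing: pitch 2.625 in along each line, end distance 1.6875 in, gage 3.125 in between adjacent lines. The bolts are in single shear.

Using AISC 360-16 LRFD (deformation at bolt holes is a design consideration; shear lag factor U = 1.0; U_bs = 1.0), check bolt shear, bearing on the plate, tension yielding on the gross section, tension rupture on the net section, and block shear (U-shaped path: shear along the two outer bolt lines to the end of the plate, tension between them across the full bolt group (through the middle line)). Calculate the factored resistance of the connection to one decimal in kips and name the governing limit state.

153.3 kips (net-section rupture governs)

Bolt shear: A_b = π(0.875)²/4 = 0.60132 in². φR_n = 0.75 × 84 × 0.60132 × 15 × 1 = 568.2 kips.
Bearing (0.3125 in plate, F_u = 65 ksi): end bolts L_c = 1.6875 − 0.9375/2 = 1.21875, R_n = min(1.2×1.21875×0.3125×65, 2.4×0.875×0.3125×65) = 29.707 kips/bolt; interior L_c = 2.625 − 0.9375 = 1.6875, R_n = 41.133 kips/bolt. φR_n = 0.75 × (3×29.707 + 12×41.133) = 437.0 kips.
Tension yield (gross): A_g = 13.0625×0.3125 = 4.082 in². φR_n = 0.90 × 50 × 4.082 = 183.7 kips.
Tension rupture (net): A_n = (13.0625 − 3×1)×0.3125 = 3.1445 in² (U = 1.0, A_e = A_n). φR_n = 0.75 × 65 × 3.1445 = 153.3 kips.
Block shear: shear path 2×[1.6875+4×2.625] = 2×12.1875 in, A_gv = 7.6172, A_nv = 2×(12.1875 − 4.5×1)×0.3125 = 4.8047 in²; tension across gage: (6.25 − 2×1)×0.3125 = 1.3281 in². R_n = min(0.6×65×4.8047, 0.6×50×7.6172) + 1.0×65×1.3281 = min(187.38, 228.52) + 86.327 = 273.71 kips. φR_n = 0.75 × 273.71 = 205.3 kips.
Governing: min(568.2, 437.0, 183.7, 153.3, 205.3) = 153.3 kips → net-section rupture.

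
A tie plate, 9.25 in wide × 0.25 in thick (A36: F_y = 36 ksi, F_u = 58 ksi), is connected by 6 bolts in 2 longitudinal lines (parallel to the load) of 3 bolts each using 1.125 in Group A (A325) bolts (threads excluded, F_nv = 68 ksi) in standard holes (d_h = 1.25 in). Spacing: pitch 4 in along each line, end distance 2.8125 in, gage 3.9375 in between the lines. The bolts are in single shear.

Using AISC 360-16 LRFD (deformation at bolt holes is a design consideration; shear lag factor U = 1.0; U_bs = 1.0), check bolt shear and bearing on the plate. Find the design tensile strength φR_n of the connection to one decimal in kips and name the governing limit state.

Bolt shear: A_b = π(1.125)²/4 = 0.99402 in². φR_n = 0.75 × 68 × 0.99402 × 6 × 1 = 304.2 kips.
Bearing (0.25 in plate, F_u = 58 ksi): end bolts L_c = 2.8125 − 1.25/2 = 2.1875, R_n = min(1.2×2.1875×0.25×58, 2.4×1.125×0.25×58) = 38.063 kips/bolt; interior L_c = 4 − 1.25 = 2.75, R_n = 39.15 kips/bolt. φR_n = 0.75 × (2×38.063 + 4×39.15) = 174.5 kips.
Governing: min(304.2, 174.5) = 174.5 kips → bearing.

174.5 kips (bearing governs)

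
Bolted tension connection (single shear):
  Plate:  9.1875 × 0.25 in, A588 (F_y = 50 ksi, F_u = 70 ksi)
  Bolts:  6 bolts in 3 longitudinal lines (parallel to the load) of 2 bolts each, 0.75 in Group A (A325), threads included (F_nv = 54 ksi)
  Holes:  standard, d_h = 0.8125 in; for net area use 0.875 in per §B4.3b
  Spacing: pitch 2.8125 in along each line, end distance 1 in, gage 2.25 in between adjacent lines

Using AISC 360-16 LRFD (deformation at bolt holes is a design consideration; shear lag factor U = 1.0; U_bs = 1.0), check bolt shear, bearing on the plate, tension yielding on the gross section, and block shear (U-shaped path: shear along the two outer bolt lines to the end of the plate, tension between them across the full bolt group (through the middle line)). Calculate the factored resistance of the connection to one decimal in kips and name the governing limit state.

Bolt shear: A_b = π(0.75)²/4 = 0.44179 in². φR_n = 0.75 × 54 × 0.44179 × 6 × 1 = 107.4 kips.
Bearing (0.25 in plate, F_u = 70 ksi): end bolts L_c = 1 − 0.8125/2 = 0.59375, R_n = min(1.2×0.59375×0.25×70, 2.4×0.75×0.25×70) = 12.469 kips/bolt; interior L_c = 2.8125 − 0.8125 = 2, R_n = 31.5 kips/bolt. φR_n = 0.75 × (3×12.469 + 3×31.5) = 98.9 kips.
Tension yield (gross): A_g = 9.1875×0.25 = 2.2969 in². φR_n = 0.90 × 50 × 2.2969 = 103.4 kips.
Block shear: shear path 2×[1+1×2.8125] = 2×3.8125 in, A_gv = 1.9063, A_nv = 2×(3.8125 − 1.5×0.875)×0.25 = 1.25 in²; tension across gage: (4.5 − 2×0.875)×0.25 = 0.6875 in². R_n = min(0.6×70×1.25, 0.6×50×1.9063) + 1.0×70×0.6875 = min(52.5, 57.189) + 48.125 = 100.63 kips. φR_n = 0.75 × 100.63 = 75.5 kips.
Governing: min(107.4, 98.9, 103.4, 75.5) = 75.5 kips → block shear.

75.5 kips (block shear governs)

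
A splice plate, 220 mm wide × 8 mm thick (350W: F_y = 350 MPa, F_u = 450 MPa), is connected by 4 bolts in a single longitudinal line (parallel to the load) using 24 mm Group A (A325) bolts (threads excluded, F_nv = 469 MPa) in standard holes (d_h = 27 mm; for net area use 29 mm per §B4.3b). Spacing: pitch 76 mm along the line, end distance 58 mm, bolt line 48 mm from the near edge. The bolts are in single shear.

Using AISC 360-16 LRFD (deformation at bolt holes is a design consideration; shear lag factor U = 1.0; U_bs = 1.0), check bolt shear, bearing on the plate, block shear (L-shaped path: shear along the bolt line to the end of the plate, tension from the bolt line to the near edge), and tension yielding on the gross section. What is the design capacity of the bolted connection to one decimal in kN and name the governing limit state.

389.3 kN (block shear governs)

Bolt shear: A_b = π(24)²/4 = 452.39 mm². φR_n = 0.75 × 469 × 452.39 × 4 × 1 = 636.5 kN.
Bearing (8 mm plate, F_u = 450 MPa): end bolts L_c = 58 − 27/2 = 44.5, R_n = min(1.2×44.5×8×450, 2.4×24×8×450) = 192.24 kN/bolt; interior L_c = 76 − 27 = 49, R_n = 207.36 kN/bolt. φR_n = 0.75 × (1×192.24 + 3×207.36) = 610.7 kN.
Block shear: shear path 1×[58+3×76] = 1×286 mm, A_gv = 2288, A_nv = 1×(286 − 3.5×29)×8 = 1476 mm²; tension to near edge: (48 − 0.5×29)×8 = 268 mm². R_n = min(0.6×450×1476, 0.6×350×2288) + 1.0×450×268 = min(398.52, 480.48) + 120.6 = 519.12 kN. φR_n = 0.75 × 519.12 = 389.3 kN.
Tension yield (gross): A_g = 220×8 = 1760 mm². φR_n = 0.90 × 350 × 1760 = 554.4 kN.
Governing: min(636.5, 610.7, 389.3, 554.4) = 389.3 kN → block shear.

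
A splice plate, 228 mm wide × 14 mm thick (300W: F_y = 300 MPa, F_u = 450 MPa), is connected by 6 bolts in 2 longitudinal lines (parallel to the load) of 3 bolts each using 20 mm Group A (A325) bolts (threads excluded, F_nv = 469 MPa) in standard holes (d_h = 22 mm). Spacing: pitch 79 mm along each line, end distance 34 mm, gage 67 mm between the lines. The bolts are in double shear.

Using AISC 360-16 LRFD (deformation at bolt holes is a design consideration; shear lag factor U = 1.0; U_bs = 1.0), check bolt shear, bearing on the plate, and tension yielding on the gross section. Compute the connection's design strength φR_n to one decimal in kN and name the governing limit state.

Bolt shear: A_b = π(20)²/4 = 314.16 mm². φR_n = 0.75 × 469 × 314.16 × 6 × 2 = 1326.1 kN.
Bearing (14 mm plate, F_u = 450 MPa): end bolts L_c = 34 − 22/2 = 23, R_n = min(1.2×23×14×450, 2.4×20×14×450) = 173.88 kN/bolt; interior L_c = 79 − 22 = 57, R_n = 302.4 kN/bolt. φR_n = 0.75 × (2×173.88 + 4×302.4) = 1168.0 kN.
Tension yield (gross): A_g = 228×14 = 3192 mm². φR_n = 0.90 × 300 × 3192 = 861.8 kN.
Governing: min(1326.1, 1168.0, 861.8) = 861.8 kN → gross-section yield.

861.8 kN (gross-section yield governs)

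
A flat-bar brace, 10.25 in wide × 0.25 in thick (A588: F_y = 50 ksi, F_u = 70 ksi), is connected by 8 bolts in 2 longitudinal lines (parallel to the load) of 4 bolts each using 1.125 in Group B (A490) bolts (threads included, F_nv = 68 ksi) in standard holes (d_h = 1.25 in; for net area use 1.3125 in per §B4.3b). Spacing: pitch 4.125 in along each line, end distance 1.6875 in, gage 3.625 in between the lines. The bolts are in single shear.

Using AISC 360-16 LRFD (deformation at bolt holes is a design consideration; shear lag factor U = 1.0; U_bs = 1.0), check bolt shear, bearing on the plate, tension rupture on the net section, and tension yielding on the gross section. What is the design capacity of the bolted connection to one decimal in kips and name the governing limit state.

100.1 kips (net-section rupture governs)

Bolt shear: A_b = π(1.125)²/4 = 0.99402 in². φR_n = 0.75 × 68 × 0.99402 × 8 × 1 = 405.6 kips.
Bearing (0.25 in plate, F_u = 70 ksi): end bolts L_c = 1.6875 − 1.25/2 = 1.0625, R_n = min(1.2×1.0625×0.25×70, 2.4×1.125×0.25×70) = 22.313 kips/bolt; interior L_c = 4.125 − 1.25 = 2.875, R_n = 47.25 kips/bolt. φR_n = 0.75 × (2×22.313 + 6×47.25) = 246.1 kips.
Tension rupture (net): A_n = (10.25 − 2×1.3125)×0.25 = 1.9063 in² (U = 1.0, A_e = A_n). φR_n = 0.75 × 70 × 1.9063 = 100.1 kips.
Tension yield (gross): A_g = 10.25×0.25 = 2.5625 in². φR_n = 0.90 × 50 × 2.5625 = 115.3 kips.
Governing: min(405.6, 246.1, 100.1, 115.3) = 100.1 kips → net-section rupture.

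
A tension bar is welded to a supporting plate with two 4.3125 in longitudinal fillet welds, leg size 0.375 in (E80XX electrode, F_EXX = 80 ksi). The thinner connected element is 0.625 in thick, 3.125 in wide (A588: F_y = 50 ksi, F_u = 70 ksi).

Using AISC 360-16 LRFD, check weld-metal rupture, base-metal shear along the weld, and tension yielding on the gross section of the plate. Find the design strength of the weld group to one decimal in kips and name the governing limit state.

82.3 kips (weld metal governs)

Weld metal: throat = 0.707×0.375 = 0.26513 in, L = 2×4.3125 = 8.625 in. φR_n = 0.75 × 0.6 × 80 × 0.26513 × 8.625 = 82.3 kips.
Base metal shear (0.625 in plate): yield φR_n = 1.0×0.6×50×0.625×8.625 = 161.7 kips; rupture φR_n = 0.75×0.6×70×0.625×8.625 = 169.8 kips; take 161.7 kips (yield).
Tension yield (gross): A_g = 3.125×0.625 = 1.9531 in². φR_n = 0.90 × 50 × 1.9531 = 87.9 kips.
Governing: min(82.3, 161.7, 87.9) = 82.3 kips → weld metal.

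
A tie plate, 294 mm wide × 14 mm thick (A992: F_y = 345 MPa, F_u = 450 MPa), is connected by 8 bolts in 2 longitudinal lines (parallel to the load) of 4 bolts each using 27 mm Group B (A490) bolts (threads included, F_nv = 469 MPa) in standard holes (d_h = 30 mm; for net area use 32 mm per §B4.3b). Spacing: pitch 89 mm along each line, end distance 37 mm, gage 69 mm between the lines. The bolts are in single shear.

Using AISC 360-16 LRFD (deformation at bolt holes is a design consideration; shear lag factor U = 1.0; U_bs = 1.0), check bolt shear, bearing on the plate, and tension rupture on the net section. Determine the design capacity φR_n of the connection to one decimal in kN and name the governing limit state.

Bolt shear: A_b = π(27)²/4 = 572.56 mm². φR_n = 0.75 × 469 × 572.56 × 8 × 1 = 1611.2 kN.
Bearing (14 mm plate, F_u = 450 MPa): end bolts L_c = 37 − 30/2 = 22, R_n = min(1.2×22×14×450, 2.4×27×14×450) = 166.32 kN/bolt; interior L_c = 89 − 30 = 59, R_n = 408.24 kN/bolt. φR_n = 0.75 × (2×166.32 + 6×408.24) = 2086.6 kN.
Tension rupture (net): A_n = (294 − 2×32)×14 = 3220 mm² (U = 1.0, A_e = A_n). φR_n = 0.75 × 450 × 3220 = 1086.8 kN.
Governing: min(1611.2, 2086.6, 1086.8) = 1086.8 kN → net-section rupture.

1086.8 kN (net-section rupture governs)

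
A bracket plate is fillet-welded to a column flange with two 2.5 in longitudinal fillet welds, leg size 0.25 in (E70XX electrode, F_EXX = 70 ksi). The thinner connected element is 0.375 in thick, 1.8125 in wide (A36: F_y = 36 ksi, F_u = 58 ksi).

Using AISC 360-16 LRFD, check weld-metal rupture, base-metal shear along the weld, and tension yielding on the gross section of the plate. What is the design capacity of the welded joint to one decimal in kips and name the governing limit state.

Weld metal: throat = 0.707×0.25 = 0.17675 in, L = 2×2.5 = 5 in. φR_n = 0.75 × 0.6 × 70 × 0.17675 × 5 = 27.8 kips.
Base metal shear (0.375 in plate): yield φR_n = 1.0×0.6×36×0.375×5 = 40.5 kips; rupture φR_n = 0.75×0.6×58×0.375×5 = 48.9 kips; take 40.5 kips (yield).
Tension yield (gross): A_g = 1.8125×0.375 = 0.67969 in². φR_n = 0.90 × 36 × 0.67969 = 22.0 kips.
Governing: min(27.8, 40.5, 22.0) = 22.0 kips → gross-section yield.

22.0 kips (gross-section yield governs)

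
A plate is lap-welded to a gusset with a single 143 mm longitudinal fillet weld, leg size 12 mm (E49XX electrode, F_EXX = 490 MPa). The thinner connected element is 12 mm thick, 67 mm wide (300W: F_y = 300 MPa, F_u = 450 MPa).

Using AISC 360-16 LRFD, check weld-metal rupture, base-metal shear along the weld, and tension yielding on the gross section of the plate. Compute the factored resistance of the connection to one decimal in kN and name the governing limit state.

Weld metal: throat = 0.707×12 = 8.484 mm, L = 143 mm. φR_n = 0.75 × 0.6 × 490 × 8.484 × 143 = 267.5 kN.
Base metal shear (12 mm plate): yield φR_n = 1.0×0.6×300×12×143 = 308.9 kN; rupture φR_n = 0.75×0.6×450×12×143 = 347.5 kN; take 308.9 kN (yield).
Tension yield (gross): A_g = 67×12 = 804 mm². φR_n = 0.90 × 300 × 804 = 217.1 kN.
Governing: min(267.5, 308.9, 217.1) = 217.1 kN → gross-section yield.

217.1 kN (gross-section yield governs)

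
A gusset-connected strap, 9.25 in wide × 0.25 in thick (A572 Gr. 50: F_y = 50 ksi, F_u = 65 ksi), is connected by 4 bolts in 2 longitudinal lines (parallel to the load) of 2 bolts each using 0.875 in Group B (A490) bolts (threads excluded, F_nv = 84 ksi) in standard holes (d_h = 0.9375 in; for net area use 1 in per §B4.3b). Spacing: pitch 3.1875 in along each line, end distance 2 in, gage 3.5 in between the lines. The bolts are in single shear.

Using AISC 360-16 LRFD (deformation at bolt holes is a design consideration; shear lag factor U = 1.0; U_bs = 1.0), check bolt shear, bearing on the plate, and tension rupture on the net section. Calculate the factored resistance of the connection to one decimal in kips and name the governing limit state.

Bolt shear: A_b = π(0.875)²/4 = 0.60132 in². φR_n = 0.75 × 84 × 0.60132 × 4 × 1 = 151.5 kips.
Bearing (0.25 in plate, F_u = 65 ksi): end bolts L_c = 2 − 0.9375/2 = 1.53125, R_n = min(1.2×1.53125×0.25×65, 2.4×0.875×0.25×65) = 29.859 kips/bolt; interior L_c = 3.1875 − 0.9375 = 2.25, R_n = 34.125 kips/bolt. φR_n = 0.75 × (2×29.859 + 2×34.125) = 96.0 kips.
Tension rupture (net): A_n = (9.25 − 2×1)×0.25 = 1.8125 in² (U = 1.0, A_e = A_n). φR_n = 0.75 × 65 × 1.8125 = 88.4 kips.
Governing: min(151.5, 96.0, 88.4) = 88.4 kips → net-section rupture.

88.4 kips (net-section rupture governs)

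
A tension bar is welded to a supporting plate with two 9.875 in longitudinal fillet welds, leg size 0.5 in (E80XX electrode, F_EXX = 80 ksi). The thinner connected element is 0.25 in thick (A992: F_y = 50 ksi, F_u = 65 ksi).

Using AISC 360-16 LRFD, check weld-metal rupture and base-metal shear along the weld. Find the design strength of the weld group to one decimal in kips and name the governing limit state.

Weld metal: throat = 0.707×0.5 = 0.3535 in, L = 2×9.875 = 19.75 in. φR_n = 0.75 × 0.6 × 80 × 0.3535 × 19.75 = 251.3 kips.
Base metal shear (0.25 in plate): yield φR_n = 1.0×0.6×50×0.25×19.75 = 148.1 kips; rupture φR_n = 0.75×0.6×65×0.25×19.75 = 144.4 kips; take 144.4 kips (rupture).
Governing: min(251.3, 144.4) = 144.4 kips → base-metal shear.

144.4 kips (base-metal shear governs)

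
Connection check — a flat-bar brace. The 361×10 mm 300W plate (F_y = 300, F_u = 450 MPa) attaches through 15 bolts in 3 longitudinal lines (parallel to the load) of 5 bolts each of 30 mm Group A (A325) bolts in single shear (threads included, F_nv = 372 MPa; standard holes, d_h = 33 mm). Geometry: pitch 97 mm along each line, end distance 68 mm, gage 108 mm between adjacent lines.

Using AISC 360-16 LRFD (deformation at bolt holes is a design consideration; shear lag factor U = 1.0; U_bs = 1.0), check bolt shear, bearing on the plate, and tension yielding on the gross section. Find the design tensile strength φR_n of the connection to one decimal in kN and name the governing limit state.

974.7 kN (gross-section yield governs)

Bolt shear: A_b = π(30)²/4 = 706.86 mm². φR_n = 0.75 × 372 × 706.86 × 15 × 1 = 2958.2 kN.
Bearing (10 mm plate, F_u = 450 MPa): end bolts L_c = 68 − 33/2 = 51.5, R_n = min(1.2×51.5×10×450, 2.4×30×10×450) = 278.1 kN/bolt; interior L_c = 97 − 33 = 64, R_n = 324 kN/bolt. φR_n = 0.75 × (3×278.1 + 12×324) = 3541.7 kN.
Tension yield (gross): A_g = 361×10 = 3610 mm². φR_n = 0.90 × 300 × 3610 = 974.7 kN.
Governing: min(2958.2, 3541.7, 974.7) = 974.7 kN → gross-section yield.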